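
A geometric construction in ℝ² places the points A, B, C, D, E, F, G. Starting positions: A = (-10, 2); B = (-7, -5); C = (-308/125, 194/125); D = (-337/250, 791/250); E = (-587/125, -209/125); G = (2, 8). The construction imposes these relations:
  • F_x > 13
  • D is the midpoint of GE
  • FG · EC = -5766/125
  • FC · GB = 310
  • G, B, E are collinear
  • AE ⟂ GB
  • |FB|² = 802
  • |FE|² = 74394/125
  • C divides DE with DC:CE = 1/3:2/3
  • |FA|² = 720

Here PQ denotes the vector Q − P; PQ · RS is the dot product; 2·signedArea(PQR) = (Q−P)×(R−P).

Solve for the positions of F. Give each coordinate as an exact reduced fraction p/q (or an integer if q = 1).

1. F_x = 14  [line 9·x + 13·y + -308 = 0 ∩ |FE|² = 74394/125]
2. F_y = 14  [line 9·x + 13·y + -308 = 0 ∩ |FE|² = 74394/125]
   → F = (14, 14)

F = (14, 14)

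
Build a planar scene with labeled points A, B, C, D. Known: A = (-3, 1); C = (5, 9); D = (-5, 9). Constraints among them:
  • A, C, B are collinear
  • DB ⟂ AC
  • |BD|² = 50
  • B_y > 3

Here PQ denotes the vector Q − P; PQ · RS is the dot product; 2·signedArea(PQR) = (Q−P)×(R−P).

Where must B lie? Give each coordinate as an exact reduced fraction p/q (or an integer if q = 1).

B = (0, 4)

1. B_x = 0  [A, C, B are collinear ∩ DB ⟂ AC]
2. B_y = 4  [A, C, B are collinear ∩ DB ⟂ AC]
   → B = (0, 4)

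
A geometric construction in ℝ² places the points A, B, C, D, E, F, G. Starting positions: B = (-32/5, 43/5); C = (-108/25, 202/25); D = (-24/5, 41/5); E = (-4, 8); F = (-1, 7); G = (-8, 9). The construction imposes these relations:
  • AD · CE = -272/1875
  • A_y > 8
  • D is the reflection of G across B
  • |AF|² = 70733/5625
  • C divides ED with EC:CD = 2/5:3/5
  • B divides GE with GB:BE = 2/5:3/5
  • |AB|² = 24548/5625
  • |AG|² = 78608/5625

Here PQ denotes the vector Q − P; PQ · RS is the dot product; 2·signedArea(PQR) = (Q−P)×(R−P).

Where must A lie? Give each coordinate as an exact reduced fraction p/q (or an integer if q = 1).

1. A_x = -328/75  [line -8/25·x + 2/25·y + -3838/1875 = 0 ∩ |AF|² = 70733/5625]
2. A_y = 607/75  [line -8/25·x + 2/25·y + -3838/1875 = 0 ∩ |AF|² = 70733/5625]
   → A = (-328/75, 607/75)

A = (-328/75, 607/75)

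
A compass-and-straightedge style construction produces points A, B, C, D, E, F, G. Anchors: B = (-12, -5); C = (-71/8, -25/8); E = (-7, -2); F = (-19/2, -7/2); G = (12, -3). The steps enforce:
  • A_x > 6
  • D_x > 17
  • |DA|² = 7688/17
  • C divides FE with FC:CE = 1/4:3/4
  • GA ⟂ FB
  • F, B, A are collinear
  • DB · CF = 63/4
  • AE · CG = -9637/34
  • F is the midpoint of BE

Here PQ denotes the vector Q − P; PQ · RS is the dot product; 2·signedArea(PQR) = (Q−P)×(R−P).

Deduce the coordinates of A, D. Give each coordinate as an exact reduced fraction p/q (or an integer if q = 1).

A = (111/17, 104/17)
D = (297/17, -206/17)

1. A_x = 111/17  [F, B, A are collinear ∩ GA ⟂ FB]
2. A_y = 104/17  [F, B, A are collinear ∩ GA ⟂ FB]
   → A = (111/17, 104/17)
3. D_x = 297/17  [line 5/8·x + 3/8·y + -51/8 = 0 ∩ |DA|² = 7688/17]
4. D_y = -206/17  [line 5/8·x + 3/8·y + -51/8 = 0 ∩ |DA|² = 7688/17]
   → D = (297/17, -206/17)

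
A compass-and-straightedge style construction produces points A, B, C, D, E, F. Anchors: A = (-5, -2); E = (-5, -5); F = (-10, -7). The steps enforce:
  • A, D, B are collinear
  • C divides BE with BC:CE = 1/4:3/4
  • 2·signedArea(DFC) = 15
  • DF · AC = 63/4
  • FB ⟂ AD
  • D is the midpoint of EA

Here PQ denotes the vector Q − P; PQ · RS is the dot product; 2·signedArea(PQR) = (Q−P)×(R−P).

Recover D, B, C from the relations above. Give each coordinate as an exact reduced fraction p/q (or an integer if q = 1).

1. D_x = -5  [D is the midpoint of EA]
2. D_y = -7/2  [D is the midpoint of EA]
   → D = (-5, -7/2)
3. B_x = -5  [A, D, B are collinear ∩ FB ⟂ AD]
4. B_y = -7  [A, D, B are collinear ∩ FB ⟂ AD]
   → B = (-5, -7)
5. C_x = -5  [C divides BE with BC:CE = 1/4:3/4]
6. C_y = -13/2  [C divides BE with BC:CE = 1/4:3/4]
   → C = (-5, -13/2)

B = (-5, -7)
C = (-5, -13/2)
D = (-5, -7/2)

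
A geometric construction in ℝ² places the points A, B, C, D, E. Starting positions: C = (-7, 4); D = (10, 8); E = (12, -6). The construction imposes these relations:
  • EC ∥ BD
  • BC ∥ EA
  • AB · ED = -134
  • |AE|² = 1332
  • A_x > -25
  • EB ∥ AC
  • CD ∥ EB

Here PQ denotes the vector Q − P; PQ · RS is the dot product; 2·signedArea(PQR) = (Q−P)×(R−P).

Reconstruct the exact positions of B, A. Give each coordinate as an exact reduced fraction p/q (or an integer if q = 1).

1. B_x = 29  [EC ∥ BD ∩ CD ∥ EB]
2. B_y = -2  [EC ∥ BD ∩ CD ∥ EB]
   → B = (29, -2)
3. A_x = -24  [EB ∥ AC ∩ BC ∥ EA]
4. A_y = 0  [EB ∥ AC ∩ BC ∥ EA]
   → A = (-24, 0)

A = (-24, 0)
B = (29, -2)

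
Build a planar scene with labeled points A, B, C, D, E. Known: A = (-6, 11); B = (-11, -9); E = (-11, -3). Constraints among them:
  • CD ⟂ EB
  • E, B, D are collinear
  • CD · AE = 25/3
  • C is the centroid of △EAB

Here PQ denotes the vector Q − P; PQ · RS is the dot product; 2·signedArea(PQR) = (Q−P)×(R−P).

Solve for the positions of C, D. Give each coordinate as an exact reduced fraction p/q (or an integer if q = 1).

C = (-28/3, -1/3)
D = (-11, -1/3)

1. C_x = -28/3  [C is the centroid of △EAB]
2. C_y = -1/3  [C is the centroid of △EAB]
   → C = (-28/3, -1/3)
3. D_x = -11  [E, B, D are collinear ∩ CD ⟂ EB]
4. D_y = -1/3  [E, B, D are collinear ∩ CD ⟂ EB]
   → D = (-11, -1/3)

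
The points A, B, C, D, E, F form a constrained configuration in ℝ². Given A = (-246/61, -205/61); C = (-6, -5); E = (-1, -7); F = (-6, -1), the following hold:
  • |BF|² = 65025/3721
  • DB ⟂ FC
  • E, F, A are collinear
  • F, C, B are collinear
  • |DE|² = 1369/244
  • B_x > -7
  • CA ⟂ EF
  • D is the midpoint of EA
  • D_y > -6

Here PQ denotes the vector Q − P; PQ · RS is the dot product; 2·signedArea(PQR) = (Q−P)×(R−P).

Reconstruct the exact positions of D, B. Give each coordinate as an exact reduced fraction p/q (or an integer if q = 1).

1. D_x = -307/122  [D is the midpoint of EA]
2. D_y = -316/61  [D is the midpoint of EA]
   → D = (-307/122, -316/61)
3. B_x = -6  [F, C, B are collinear ∩ DB ⟂ FC]
4. B_y = -316/61  [F, C, B are collinear ∩ DB ⟂ FC]
   → B = (-6, -316/61)

B = (-6, -316/61)
D = (-307/122, -316/61)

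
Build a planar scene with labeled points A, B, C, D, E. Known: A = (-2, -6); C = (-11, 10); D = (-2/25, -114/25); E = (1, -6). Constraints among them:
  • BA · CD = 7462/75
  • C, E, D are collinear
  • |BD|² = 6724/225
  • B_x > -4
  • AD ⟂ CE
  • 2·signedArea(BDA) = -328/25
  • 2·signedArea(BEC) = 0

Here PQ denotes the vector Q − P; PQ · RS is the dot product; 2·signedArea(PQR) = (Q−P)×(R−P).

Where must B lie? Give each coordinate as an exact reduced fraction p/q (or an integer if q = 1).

B = (-84/25, -14/75)

1. B_x = -84/25  [2·signedArea(BEC) = 0 ∩ BA · CD = 7462/75]
2. B_y = -14/75  [2·signedArea(BEC) = 0 ∩ BA · CD = 7462/75]
   → B = (-84/25, -14/75)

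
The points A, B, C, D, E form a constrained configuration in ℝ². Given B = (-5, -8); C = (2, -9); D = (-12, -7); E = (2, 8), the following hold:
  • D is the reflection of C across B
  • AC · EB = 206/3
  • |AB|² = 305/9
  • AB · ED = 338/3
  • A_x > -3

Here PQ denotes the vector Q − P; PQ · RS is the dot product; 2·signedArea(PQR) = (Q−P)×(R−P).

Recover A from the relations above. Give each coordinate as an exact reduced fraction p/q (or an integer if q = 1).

A = (-8/3, -8/3)

1. A_x = -8/3  [AB · ED = 338/3 ∩ AC · EB = 206/3]
2. A_y = -8/3  [AB · ED = 338/3 ∩ AC · EB = 206/3]
   → A = (-8/3, -8/3)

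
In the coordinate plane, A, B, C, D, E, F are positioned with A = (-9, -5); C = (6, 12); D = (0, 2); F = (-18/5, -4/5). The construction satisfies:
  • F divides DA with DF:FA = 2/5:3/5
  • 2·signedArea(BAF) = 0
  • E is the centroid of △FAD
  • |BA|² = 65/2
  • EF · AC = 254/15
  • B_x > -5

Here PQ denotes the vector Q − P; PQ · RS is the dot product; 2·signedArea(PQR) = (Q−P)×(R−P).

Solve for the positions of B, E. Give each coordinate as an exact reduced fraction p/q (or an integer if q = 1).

B = (-9/2, -3/2)
E = (-21/5, -19/15)

1. B_x = -9/2  [line -21/5·x + 27/5·y + -54/5 = 0 ∩ |BA|² = 65/2]
2. B_y = -3/2  [line -21/5·x + 27/5·y + -54/5 = 0 ∩ |BA|² = 65/2]
   → B = (-9/2, -3/2)
3. E_x = -21/5  [E is the centroid of △FAD]
4. E_y = -19/15  [E is the centroid of △FAD]
   → E = (-21/5, -19/15)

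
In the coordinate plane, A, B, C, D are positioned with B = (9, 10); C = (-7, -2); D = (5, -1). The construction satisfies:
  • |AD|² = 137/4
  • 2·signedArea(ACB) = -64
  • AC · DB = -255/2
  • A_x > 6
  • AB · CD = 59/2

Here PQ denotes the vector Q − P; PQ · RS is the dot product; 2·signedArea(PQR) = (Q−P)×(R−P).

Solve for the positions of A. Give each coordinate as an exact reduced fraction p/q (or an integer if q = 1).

A = (7, 9/2)

1. A_x = 7  [AB · CD = 59/2 ∩ AC · DB = -255/2]
2. A_y = 9/2  [AB · CD = 59/2 ∩ AC · DB = -255/2]
   → A = (7, 9/2)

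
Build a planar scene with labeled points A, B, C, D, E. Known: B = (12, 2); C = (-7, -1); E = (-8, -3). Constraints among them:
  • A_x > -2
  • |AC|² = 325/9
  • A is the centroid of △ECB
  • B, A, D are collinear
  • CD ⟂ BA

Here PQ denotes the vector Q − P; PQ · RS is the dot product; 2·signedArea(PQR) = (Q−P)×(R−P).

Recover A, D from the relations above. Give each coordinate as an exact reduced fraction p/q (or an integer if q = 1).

1. A_x = -1  [A is the centroid of △ECB]
2. A_y = -2/3  [A is the centroid of △ECB]
   → A = (-1, -2/3)
3. D_x = -2163/317  [B, A, D are collinear ∩ CD ⟂ BA]
4. D_y = -590/317  [B, A, D are collinear ∩ CD ⟂ BA]
   → D = (-2163/317, -590/317)

A = (-1, -2/3)
D = (-2163/317, -590/317)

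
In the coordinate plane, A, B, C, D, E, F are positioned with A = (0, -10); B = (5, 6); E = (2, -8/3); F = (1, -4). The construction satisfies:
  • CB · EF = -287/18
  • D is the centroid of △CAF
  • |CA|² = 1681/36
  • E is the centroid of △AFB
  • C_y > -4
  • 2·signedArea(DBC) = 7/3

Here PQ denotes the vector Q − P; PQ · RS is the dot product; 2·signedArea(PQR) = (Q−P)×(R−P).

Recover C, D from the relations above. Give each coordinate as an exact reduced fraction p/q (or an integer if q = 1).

C = (3/2, -10/3)
D = (5/6, -52/9)

1. C_x = 3/2  [line 1·x + 4/3·y + 53/18 = 0 ∩ |CA|² = 1681/36]
2. C_y = -10/3  [line 1·x + 4/3·y + 53/18 = 0 ∩ |CA|² = 1681/36]
   → C = (3/2, -10/3)
3. D_x = 5/6  [D is the centroid of △CAF]
4. D_y = -52/9  [D is the centroid of △CAF]
   → D = (5/6, -52/9)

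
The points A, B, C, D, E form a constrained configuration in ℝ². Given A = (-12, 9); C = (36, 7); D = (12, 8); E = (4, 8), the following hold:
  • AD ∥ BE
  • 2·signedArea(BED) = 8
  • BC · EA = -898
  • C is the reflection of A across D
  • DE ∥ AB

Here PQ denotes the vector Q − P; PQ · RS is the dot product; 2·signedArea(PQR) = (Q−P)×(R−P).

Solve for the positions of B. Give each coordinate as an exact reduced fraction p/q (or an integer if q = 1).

1. B_x = -20  [AD ∥ BE ∩ DE ∥ AB]
2. B_y = 9  [AD ∥ BE ∩ DE ∥ AB]
   → B = (-20, 9)

B = (-20, 9)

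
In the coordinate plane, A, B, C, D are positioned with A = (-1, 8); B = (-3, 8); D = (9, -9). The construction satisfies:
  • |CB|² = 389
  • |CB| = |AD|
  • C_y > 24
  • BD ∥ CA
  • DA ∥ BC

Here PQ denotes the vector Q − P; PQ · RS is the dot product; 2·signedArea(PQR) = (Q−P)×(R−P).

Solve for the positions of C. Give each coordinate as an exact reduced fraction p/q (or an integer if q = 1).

1. C_x = -13  [BD ∥ CA ∩ DA ∥ BC]
2. C_y = 25  [BD ∥ CA ∩ DA ∥ BC]
   → C = (-13, 25)

C = (-13, 25)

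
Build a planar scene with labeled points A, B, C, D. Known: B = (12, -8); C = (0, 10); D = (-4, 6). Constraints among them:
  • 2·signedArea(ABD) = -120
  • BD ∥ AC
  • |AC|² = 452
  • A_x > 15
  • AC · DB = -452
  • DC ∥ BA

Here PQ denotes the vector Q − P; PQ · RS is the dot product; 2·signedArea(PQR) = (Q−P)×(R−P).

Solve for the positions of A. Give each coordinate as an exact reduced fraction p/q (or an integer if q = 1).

A = (16, -4)

1. A_x = 16  [BD ∥ AC ∩ DC ∥ BA]
2. A_y = -4  [BD ∥ AC ∩ DC ∥ BA]
   → A = (16, -4)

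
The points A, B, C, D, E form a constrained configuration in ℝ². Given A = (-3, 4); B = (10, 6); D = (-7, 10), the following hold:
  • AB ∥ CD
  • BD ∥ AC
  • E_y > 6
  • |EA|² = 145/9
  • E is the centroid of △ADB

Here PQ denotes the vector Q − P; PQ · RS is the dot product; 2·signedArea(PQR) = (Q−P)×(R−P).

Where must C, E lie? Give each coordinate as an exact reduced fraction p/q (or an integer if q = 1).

1. C_x = -20  [AB ∥ CD ∩ BD ∥ AC]
2. C_y = 8  [AB ∥ CD ∩ BD ∥ AC]
   → C = (-20, 8)
3. E_x = 0  [E is the centroid of △ADB]
4. E_y = 20/3  [E is the centroid of △ADB]
   → E = (0, 20/3)

C = (-20, 8)
E = (0, 20/3)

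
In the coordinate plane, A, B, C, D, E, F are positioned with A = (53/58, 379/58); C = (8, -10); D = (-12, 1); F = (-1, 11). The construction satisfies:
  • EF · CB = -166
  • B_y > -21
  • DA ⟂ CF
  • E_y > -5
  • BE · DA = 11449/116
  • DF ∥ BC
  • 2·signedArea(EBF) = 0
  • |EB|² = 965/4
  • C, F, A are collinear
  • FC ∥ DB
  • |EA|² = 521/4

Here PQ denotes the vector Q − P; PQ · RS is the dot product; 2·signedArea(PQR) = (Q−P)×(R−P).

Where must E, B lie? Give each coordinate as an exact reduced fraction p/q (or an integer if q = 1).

B = (-3, -20)
E = (-2, -9/2)

1. B_x = -3  [DF ∥ BC ∩ FC ∥ DB]
2. B_y = -20  [DF ∥ BC ∩ FC ∥ DB]
   → B = (-3, -20)
3. E_x = -2  [2·signedArea(EBF) = 0 ∩ BE · DA = 11449/116]
4. E_y = -9/2  [2·signedArea(EBF) = 0 ∩ BE · DA = 11449/116]
   → E = (-2, -9/2)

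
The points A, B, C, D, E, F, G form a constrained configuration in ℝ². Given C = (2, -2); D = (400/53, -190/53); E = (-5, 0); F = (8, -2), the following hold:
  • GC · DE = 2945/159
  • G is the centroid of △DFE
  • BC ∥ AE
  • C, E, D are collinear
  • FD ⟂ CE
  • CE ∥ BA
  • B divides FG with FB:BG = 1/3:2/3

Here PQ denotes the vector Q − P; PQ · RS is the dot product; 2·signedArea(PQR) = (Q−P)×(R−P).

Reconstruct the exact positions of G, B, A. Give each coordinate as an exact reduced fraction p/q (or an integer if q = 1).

A = (-236/477, 22/477)
B = (3103/477, -932/477)
G = (559/159, -296/159)

1. G_x = 559/159  [G is the centroid of △DFE]
2. G_y = -296/159  [G is the centroid of △DFE]
   → G = (559/159, -296/159)
3. B_x = 3103/477  [B divides FG with FB:BG = 1/3:2/3]
4. B_y = -932/477  [B divides FG with FB:BG = 1/3:2/3]
   → B = (3103/477, -932/477)
5. A_x = -236/477  [BC ∥ AE ∩ CE ∥ BA]
6. A_y = 22/477  [BC ∥ AE ∩ CE ∥ BA]
   → A = (-236/477, 22/477)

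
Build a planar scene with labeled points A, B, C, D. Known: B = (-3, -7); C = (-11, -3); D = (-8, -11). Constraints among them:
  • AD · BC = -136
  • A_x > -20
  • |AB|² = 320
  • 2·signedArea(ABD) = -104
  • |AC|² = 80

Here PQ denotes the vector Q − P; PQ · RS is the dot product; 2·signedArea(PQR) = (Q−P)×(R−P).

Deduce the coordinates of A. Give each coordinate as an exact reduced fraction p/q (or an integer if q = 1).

A = (-19, 1)

1. A_x = -19  [AD · BC = -136 ∩ 2·signedArea(ABD) = -104]
2. A_y = 1  [AD · BC = -136 ∩ 2·signedArea(ABD) = -104]
   → A = (-19, 1)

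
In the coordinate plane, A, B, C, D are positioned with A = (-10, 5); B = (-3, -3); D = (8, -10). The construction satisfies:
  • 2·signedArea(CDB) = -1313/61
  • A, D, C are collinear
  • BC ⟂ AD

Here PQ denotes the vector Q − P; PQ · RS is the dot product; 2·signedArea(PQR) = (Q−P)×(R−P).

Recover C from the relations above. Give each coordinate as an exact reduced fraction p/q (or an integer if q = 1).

C = (-118/61, -105/61)

1. C_x = -118/61  [A, D, C are collinear ∩ BC ⟂ AD]
2. C_y = -105/61  [A, D, C are collinear ∩ BC ⟂ AD]
   → C = (-118/61, -105/61)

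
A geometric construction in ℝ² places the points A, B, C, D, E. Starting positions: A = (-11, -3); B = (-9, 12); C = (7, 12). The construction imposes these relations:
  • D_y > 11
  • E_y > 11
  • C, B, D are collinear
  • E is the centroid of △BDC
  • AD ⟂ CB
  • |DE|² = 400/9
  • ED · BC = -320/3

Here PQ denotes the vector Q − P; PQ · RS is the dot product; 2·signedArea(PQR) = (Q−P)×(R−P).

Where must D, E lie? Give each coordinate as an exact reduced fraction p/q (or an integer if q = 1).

1. D_x = -11  [C, B, D are collinear ∩ AD ⟂ CB]
2. D_y = 12  [C, B, D are collinear ∩ AD ⟂ CB]
   → D = (-11, 12)
3. E_x = -13/3  [E is the centroid of △BDC]
4. E_y = 12  [E is the centroid of △BDC]
   → E = (-13/3, 12)

D = (-11, 12)
E = (-13/3, 12)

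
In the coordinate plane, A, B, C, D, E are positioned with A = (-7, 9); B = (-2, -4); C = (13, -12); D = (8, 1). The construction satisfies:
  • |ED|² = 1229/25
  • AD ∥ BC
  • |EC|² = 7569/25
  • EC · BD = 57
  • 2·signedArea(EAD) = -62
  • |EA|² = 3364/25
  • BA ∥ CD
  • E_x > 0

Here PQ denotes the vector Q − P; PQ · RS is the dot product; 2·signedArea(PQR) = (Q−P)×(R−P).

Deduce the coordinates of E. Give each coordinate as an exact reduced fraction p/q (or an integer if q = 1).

1. E_x = 1  [2·signedArea(EAD) = -62 ∩ EC · BD = 57]
2. E_y = 3/5  [2·signedArea(EAD) = -62 ∩ EC · BD = 57]
   → E = (1, 3/5)

E = (1, 3/5)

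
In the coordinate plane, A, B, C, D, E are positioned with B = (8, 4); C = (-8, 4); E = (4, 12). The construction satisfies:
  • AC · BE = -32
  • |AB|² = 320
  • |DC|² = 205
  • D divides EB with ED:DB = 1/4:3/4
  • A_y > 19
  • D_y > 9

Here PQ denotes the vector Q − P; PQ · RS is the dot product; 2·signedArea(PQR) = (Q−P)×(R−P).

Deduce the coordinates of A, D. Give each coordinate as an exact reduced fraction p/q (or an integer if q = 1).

A = (16, 20)
D = (5, 10)

1. A_x = 16  [line 4·x + -8·y + 96 = 0 ∩ |AB|² = 320]
2. A_y = 20  [line 4·x + -8·y + 96 = 0 ∩ |AB|² = 320]
   → A = (16, 20)
3. D_x = 5  [D divides EB with ED:DB = 1/4:3/4]
4. D_y = 10  [D divides EB with ED:DB = 1/4:3/4]
   → D = (5, 10)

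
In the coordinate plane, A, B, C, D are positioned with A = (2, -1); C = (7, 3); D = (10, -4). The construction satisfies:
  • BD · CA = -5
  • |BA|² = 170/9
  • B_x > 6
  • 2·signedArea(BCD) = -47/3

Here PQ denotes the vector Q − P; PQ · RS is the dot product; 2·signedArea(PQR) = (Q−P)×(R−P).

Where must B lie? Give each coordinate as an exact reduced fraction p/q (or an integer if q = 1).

B = (19/3, -2/3)

1. B_x = 19/3  [2·signedArea(BCD) = -47/3 ∩ BD · CA = -5]
2. B_y = -2/3  [2·signedArea(BCD) = -47/3 ∩ BD · CA = -5]
   → B = (19/3, -2/3)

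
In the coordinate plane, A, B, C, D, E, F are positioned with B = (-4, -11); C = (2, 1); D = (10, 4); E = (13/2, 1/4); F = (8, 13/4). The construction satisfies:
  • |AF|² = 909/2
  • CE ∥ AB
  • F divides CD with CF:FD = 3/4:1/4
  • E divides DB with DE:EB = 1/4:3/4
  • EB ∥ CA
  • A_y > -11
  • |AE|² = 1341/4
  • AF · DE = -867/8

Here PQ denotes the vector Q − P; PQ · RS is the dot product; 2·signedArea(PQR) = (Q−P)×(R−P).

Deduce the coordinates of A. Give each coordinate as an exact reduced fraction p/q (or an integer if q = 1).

1. A_x = -17/2  [CE ∥ AB ∩ EB ∥ CA]
2. A_y = -41/4  [CE ∥ AB ∩ EB ∥ CA]
   → A = (-17/2, -41/4)

A = (-17/2, -41/4)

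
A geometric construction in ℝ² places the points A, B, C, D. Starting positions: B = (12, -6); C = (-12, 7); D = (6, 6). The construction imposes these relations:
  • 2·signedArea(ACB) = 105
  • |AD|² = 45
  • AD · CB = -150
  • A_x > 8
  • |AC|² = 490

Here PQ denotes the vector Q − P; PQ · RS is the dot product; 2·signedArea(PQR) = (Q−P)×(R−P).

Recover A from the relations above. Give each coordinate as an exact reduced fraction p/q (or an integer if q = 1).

A = (9, 0)

1. A_x = 9  [2·signedArea(ACB) = 105 ∩ AD · CB = -150]
2. A_y = 0  [2·signedArea(ACB) = 105 ∩ AD · CB = -150]
   → A = (9, 0)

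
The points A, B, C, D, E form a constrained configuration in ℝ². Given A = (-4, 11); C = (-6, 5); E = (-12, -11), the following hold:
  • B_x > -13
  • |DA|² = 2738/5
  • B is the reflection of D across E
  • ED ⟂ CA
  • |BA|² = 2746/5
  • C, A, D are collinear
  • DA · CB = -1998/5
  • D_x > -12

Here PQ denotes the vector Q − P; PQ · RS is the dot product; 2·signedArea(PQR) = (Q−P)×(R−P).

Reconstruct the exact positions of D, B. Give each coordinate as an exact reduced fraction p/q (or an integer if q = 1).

1. D_x = -57/5  [C, A, D are collinear ∩ ED ⟂ CA]
2. D_y = -56/5  [C, A, D are collinear ∩ ED ⟂ CA]
   → D = (-57/5, -56/5)
3. B_x = -63/5  [B is the reflection of D across E]
4. B_y = -54/5  [B is the reflection of D across E]
   → B = (-63/5, -54/5)

B = (-63/5, -54/5)
D = (-57/5, -56/5)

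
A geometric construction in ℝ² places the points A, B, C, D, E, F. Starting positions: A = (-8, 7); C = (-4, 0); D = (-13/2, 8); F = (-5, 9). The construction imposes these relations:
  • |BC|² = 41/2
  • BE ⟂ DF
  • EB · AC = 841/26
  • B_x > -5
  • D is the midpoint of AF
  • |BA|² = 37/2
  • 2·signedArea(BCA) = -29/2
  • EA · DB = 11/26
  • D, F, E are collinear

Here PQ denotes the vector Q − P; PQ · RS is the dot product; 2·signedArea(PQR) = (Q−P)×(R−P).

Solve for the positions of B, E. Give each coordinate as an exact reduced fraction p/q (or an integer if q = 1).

B = (-9/2, 9/2)
E = (-175/26, 102/13)

1. B_x = -9/2  [line -7·x + -4·y + -27/2 = 0 ∩ |BA|² = 37/2]
2. B_y = 9/2  [line -7·x + -4·y + -27/2 = 0 ∩ |BA|² = 37/2]
   → B = (-9/2, 9/2)
3. E_x = -175/26  [D, F, E are collinear ∩ BE ⟂ DF]
4. E_y = 102/13  [D, F, E are collinear ∩ BE ⟂ DF]
   → E = (-175/26, 102/13)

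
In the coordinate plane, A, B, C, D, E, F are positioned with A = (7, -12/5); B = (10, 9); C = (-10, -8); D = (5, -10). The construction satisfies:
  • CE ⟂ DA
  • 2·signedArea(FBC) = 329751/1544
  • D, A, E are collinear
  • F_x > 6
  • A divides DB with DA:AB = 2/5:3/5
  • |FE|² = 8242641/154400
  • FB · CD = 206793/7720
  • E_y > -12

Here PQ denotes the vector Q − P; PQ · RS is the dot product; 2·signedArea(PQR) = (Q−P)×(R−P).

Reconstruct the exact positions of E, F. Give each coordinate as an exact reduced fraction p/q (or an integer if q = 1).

E = (1745/386, -4563/386)
F = (9851/1544, -36711/7720)

1. E_x = 1745/386  [D, A, E are collinear ∩ CE ⟂ DA]
2. E_y = -4563/386  [D, A, E are collinear ∩ CE ⟂ DA]
   → E = (1745/386, -4563/386)
3. F_x = 9851/1544  [FB · CD = 206793/7720 ∩ 2·signedArea(FBC) = 329751/1544]
4. F_y = -36711/7720  [FB · CD = 206793/7720 ∩ 2·signedArea(FBC) = 329751/1544]
   → F = (9851/1544, -36711/7720)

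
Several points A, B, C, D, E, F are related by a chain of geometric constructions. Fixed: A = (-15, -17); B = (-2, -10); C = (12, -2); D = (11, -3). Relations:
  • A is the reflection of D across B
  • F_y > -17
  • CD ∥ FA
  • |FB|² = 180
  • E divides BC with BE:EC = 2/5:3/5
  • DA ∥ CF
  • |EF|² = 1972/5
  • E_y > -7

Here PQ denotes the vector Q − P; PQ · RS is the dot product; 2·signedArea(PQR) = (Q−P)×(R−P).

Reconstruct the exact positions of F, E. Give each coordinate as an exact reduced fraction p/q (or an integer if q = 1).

E = (18/5, -34/5)
F = (-14, -16)

1. F_x = -14  [CD ∥ FA ∩ DA ∥ CF]
2. F_y = -16  [CD ∥ FA ∩ DA ∥ CF]
   → F = (-14, -16)
3. E_x = 18/5  [E divides BC with BE:EC = 2/5:3/5]
4. E_y = -34/5  [E divides BC with BE:EC = 2/5:3/5]
   → E = (18/5, -34/5)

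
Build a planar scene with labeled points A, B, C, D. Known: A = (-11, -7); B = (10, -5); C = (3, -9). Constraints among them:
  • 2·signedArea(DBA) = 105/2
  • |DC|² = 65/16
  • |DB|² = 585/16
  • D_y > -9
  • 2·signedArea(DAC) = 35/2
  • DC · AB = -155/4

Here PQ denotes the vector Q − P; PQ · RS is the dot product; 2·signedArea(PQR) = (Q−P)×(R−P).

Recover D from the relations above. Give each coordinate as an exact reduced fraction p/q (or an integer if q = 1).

D = (19/4, -8)

1. D_x = 19/4  [2·signedArea(DBA) = 105/2 ∩ DC · AB = -155/4]
2. D_y = -8  [2·signedArea(DBA) = 105/2 ∩ DC · AB = -155/4]
   → D = (19/4, -8)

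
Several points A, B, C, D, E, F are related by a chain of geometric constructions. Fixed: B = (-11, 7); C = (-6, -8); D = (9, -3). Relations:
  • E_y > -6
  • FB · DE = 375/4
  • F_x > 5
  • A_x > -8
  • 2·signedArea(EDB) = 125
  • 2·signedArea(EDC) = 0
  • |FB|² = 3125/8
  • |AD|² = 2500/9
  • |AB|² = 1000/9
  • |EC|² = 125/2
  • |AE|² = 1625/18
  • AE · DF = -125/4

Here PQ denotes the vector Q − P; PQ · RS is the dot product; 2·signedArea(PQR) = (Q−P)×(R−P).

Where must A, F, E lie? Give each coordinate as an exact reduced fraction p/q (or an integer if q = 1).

A = (-23/3, -3)
E = (3/2, -11/2)
F = (21/4, -17/4)

1. E_x = 3/2  [2·signedArea(EDC) = 0 ∩ 2·signedArea(EDB) = 125]
2. E_y = -11/2  [2·signedArea(EDC) = 0 ∩ 2·signedArea(EDB) = 125]
   → E = (3/2, -11/2)
3. F_x = 21/4  [line 15/2·x + 5/2·y + -115/4 = 0 ∩ |FB|² = 3125/8]
4. F_y = -17/4  [line 15/2·x + 5/2·y + -115/4 = 0 ∩ |FB|² = 3125/8]
   → F = (21/4, -17/4)
5. A_x = -23/3  [line 15/4·x + 5/4·y + 65/2 = 0 ∩ |AB|² = 1000/9]
6. A_y = -3  [line 15/4·x + 5/4·y + 65/2 = 0 ∩ |AB|² = 1000/9]
   → A = (-23/3, -3)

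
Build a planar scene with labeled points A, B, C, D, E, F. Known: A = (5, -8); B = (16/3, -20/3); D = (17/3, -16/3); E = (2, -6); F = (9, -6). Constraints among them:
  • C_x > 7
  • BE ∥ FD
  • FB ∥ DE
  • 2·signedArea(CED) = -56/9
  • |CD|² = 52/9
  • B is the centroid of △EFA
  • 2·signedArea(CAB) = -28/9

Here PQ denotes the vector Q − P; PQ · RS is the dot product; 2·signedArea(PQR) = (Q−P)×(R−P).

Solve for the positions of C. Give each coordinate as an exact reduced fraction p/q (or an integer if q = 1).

C = (23/3, -20/3)

1. C_x = 23/3  [2·signedArea(CED) = -56/9 ∩ 2·signedArea(CAB) = -28/9]
2. C_y = -20/3  [2·signedArea(CED) = -56/9 ∩ 2·signedArea(CAB) = -28/9]
   → C = (23/3, -20/3)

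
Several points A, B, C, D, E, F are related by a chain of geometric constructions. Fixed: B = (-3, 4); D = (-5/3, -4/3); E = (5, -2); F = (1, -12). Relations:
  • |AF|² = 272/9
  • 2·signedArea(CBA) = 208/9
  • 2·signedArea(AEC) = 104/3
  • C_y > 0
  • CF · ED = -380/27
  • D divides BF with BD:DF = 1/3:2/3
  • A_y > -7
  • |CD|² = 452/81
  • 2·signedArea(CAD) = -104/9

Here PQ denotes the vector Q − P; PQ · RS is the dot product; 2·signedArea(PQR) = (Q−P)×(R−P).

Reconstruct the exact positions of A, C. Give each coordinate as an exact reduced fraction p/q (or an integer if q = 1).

1. C_x = 1/9  [line 20/3·x + -2/3·y + -16/27 = 0 ∩ |CD|² = 452/81]
2. C_y = 2/9  [line 20/3·x + -2/3·y + -16/27 = 0 ∩ |CD|² = 452/81]
   → C = (1/9, 2/9)
3. A_x = -1/3  [2·signedArea(AEC) = 104/3 ∩ 2·signedArea(CAD) = -104/9]
4. A_y = -20/3  [2·signedArea(AEC) = 104/3 ∩ 2·signedArea(CAD) = -104/9]
   → A = (-1/3, -20/3)

A = (-1/3, -20/3)
C = (1/9, 2/9)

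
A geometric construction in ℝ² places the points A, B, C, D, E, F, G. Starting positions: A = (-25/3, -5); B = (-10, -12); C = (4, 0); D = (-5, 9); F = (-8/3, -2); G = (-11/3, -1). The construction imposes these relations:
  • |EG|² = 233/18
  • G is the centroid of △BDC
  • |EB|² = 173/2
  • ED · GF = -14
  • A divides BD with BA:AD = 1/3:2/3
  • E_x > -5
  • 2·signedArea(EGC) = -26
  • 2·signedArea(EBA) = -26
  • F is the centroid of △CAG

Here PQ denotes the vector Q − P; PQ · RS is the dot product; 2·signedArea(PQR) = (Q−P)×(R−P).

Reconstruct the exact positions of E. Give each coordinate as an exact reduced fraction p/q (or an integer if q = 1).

E = (-9/2, -9/2)

1. E_x = -9/2  [2·signedArea(EGC) = -26 ∩ 2·signedArea(EBA) = -26]
2. E_y = -9/2  [2·signedArea(EGC) = -26 ∩ 2·signedArea(EBA) = -26]
   → E = (-9/2, -9/2)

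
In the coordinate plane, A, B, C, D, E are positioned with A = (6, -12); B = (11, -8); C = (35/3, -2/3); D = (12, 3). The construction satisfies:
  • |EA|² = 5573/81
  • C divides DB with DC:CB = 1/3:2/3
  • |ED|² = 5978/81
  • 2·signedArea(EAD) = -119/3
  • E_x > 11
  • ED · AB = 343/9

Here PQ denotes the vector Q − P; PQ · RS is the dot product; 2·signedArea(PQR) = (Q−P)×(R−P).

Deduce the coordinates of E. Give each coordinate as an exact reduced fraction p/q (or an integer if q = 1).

1. E_x = 101/9  [ED · AB = 343/9 ∩ 2·signedArea(EAD) = -119/3]
2. E_y = -50/9  [ED · AB = 343/9 ∩ 2·signedArea(EAD) = -119/3]
   → E = (101/9, -50/9)

E = (101/9, -50/9)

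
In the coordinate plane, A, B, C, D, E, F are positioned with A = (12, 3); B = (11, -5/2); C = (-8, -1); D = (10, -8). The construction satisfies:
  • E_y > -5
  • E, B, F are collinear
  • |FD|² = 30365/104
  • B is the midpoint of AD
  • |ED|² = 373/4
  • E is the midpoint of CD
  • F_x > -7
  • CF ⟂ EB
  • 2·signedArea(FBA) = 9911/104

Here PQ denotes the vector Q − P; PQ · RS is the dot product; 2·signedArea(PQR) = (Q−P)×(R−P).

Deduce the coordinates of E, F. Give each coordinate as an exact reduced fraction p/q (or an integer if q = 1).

E = (1, -9/2)
F = (-363/52, -317/52)

1. E_x = 1  [E is the midpoint of CD]
2. E_y = -9/2  [E is the midpoint of CD]
   → E = (1, -9/2)
3. F_x = -363/52  [E, B, F are collinear ∩ CF ⟂ EB]
4. F_y = -317/52  [E, B, F are collinear ∩ CF ⟂ EB]
   → F = (-363/52, -317/52)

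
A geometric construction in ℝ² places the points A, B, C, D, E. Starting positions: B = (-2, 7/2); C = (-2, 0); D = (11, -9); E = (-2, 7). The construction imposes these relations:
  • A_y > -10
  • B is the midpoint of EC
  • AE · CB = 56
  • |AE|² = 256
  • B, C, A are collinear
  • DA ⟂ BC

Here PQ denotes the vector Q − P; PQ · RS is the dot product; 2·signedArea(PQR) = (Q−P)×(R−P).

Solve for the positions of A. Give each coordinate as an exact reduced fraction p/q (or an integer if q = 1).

A = (-2, -9)

1. A_x = -2  [B, C, A are collinear ∩ DA ⟂ BC]
2. A_y = -9  [B, C, A are collinear ∩ DA ⟂ BC]
   → A = (-2, -9)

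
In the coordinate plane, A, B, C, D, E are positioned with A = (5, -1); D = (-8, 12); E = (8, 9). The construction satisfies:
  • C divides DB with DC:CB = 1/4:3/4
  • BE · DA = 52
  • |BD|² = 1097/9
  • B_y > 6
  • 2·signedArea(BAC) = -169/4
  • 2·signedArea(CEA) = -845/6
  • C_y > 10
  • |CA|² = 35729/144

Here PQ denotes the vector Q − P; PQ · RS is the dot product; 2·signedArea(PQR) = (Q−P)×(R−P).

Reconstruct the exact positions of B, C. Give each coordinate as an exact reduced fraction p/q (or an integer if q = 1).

1. B_x = 5/3  [line -13·x + 13·y + -65 = 0 ∩ |BD|² = 1097/9]
2. B_y = 20/3  [line -13·x + 13·y + -65 = 0 ∩ |BD|² = 1097/9]
   → B = (5/3, 20/3)
3. C_x = -67/12  [2·signedArea(BAC) = -169/4 ∩ C divides DB with DC:CB = 1/4:3/4]
4. C_y = 32/3  [2·signedArea(BAC) = -169/4 ∩ C divides DB with DC:CB = 1/4:3/4]
   → C = (-67/12, 32/3)

B = (5/3, 20/3)
C = (-67/12, 32/3)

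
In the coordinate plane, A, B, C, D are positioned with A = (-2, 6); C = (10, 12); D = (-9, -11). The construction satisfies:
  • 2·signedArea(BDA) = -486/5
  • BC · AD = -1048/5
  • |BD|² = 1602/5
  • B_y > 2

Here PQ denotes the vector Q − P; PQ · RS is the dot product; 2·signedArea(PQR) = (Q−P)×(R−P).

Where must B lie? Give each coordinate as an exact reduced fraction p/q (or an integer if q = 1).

B = (12/5, 14/5)

1. B_x = 12/5  [2·signedArea(BDA) = -486/5 ∩ BC · AD = -1048/5]
2. B_y = 14/5  [2·signedArea(BDA) = -486/5 ∩ BC · AD = -1048/5]
   → B = (12/5, 14/5)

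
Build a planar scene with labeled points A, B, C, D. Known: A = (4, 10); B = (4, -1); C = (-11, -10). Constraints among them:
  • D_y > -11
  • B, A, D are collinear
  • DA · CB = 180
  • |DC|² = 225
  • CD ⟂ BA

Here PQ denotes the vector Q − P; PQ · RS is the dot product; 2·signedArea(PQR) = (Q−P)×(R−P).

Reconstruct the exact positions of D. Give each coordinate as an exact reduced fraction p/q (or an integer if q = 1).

1. D_x = 4  [B, A, D are collinear ∩ CD ⟂ BA]
2. D_y = -10  [B, A, D are collinear ∩ CD ⟂ BA]
   → D = (4, -10)

D = (4, -10)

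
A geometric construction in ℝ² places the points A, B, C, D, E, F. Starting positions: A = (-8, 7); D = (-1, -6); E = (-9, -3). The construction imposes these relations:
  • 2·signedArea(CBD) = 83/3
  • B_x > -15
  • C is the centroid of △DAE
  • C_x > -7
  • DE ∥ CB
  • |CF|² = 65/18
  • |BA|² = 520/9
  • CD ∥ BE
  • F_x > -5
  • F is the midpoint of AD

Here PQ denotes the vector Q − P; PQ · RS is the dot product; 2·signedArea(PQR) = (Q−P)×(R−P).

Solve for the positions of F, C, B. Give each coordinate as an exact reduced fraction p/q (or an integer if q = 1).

B = (-14, 7/3)
C = (-6, -2/3)
F = (-9/2, 1/2)

1. F_x = -9/2  [F is the midpoint of AD]
2. F_y = 1/2  [F is the midpoint of AD]
   → F = (-9/2, 1/2)
3. C_x = -6  [C is the centroid of △DAE]
4. C_y = -2/3  [C is the centroid of △DAE]
   → C = (-6, -2/3)
5. B_x = -14  [CD ∥ BE ∩ DE ∥ CB]
6. B_y = 7/3  [CD ∥ BE ∩ DE ∥ CB]
   → B = (-14, 7/3)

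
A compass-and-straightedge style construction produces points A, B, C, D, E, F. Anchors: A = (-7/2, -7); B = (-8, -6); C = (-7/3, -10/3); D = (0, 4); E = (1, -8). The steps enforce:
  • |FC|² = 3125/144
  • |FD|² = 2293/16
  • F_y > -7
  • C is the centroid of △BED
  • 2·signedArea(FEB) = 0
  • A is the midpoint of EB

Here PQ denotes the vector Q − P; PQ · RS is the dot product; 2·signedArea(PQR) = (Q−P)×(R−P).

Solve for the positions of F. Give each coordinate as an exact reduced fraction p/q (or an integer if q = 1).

F = (-23/4, -13/2)

1. F_x = -23/4  [line -2·x + -9·y + -70 = 0 ∩ |FC|² = 3125/144]
2. F_y = -13/2  [line -2·x + -9·y + -70 = 0 ∩ |FC|² = 3125/144]
   → F = (-23/4, -13/2)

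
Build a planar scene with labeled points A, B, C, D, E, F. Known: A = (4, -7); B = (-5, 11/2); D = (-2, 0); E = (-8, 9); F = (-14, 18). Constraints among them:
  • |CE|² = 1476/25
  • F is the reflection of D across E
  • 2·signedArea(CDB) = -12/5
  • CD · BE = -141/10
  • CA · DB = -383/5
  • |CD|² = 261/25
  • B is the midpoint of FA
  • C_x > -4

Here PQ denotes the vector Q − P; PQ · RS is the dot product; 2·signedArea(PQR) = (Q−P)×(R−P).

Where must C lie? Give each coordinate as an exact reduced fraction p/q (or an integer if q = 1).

1. C_x = -16/5  [2·signedArea(CDB) = -12/5 ∩ CD · BE = -141/10]
2. C_y = 3  [2·signedArea(CDB) = -12/5 ∩ CD · BE = -141/10]
   → C = (-16/5, 3)

C = (-16/5, 3)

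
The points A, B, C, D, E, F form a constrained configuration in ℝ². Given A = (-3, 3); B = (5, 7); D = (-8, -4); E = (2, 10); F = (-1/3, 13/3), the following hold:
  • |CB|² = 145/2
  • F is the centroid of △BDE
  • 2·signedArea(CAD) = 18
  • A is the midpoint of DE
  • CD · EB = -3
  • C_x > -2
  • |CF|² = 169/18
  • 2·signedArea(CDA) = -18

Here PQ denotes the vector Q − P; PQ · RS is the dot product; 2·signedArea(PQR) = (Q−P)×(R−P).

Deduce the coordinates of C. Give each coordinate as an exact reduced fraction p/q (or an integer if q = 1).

C = (-3/2, 3/2)

1. C_x = -3/2  [2·signedArea(CAD) = 18 ∩ CD · EB = -3]
2. C_y = 3/2  [2·signedArea(CAD) = 18 ∩ CD · EB = -3]
   → C = (-3/2, 3/2)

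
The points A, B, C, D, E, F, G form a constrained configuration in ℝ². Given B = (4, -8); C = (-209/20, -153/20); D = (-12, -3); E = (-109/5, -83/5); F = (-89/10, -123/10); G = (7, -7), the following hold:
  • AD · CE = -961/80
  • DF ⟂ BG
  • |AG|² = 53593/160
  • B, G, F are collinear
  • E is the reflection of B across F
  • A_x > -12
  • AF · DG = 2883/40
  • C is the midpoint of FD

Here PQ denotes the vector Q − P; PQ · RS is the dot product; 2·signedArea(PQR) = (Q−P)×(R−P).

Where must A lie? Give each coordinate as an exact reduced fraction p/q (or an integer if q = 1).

A = (-449/40, -213/40)

1. A_x = -449/40  [AD · CE = -961/80 ∩ AF · DG = 2883/40]
2. A_y = -213/40  [AD · CE = -961/80 ∩ AF · DG = 2883/40]
   → A = (-449/40, -213/40)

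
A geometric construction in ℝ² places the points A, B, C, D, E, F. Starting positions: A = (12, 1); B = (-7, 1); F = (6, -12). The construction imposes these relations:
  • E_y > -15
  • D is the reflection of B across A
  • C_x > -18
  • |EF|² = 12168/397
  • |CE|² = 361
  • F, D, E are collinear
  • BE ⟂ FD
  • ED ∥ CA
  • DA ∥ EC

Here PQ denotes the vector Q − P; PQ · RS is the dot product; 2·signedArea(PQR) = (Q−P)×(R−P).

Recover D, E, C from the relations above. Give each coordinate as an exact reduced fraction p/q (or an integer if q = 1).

C = (-7111/397, -5778/397)
D = (31, 1)
E = (432/397, -5778/397)

1. D_x = 31  [D is the reflection of B across A]
2. D_y = 1  [D is the reflection of B across A]
   → D = (31, 1)
3. E_x = 432/397  [F, D, E are collinear ∩ BE ⟂ FD]
4. E_y = -5778/397  [F, D, E are collinear ∩ BE ⟂ FD]
   → E = (432/397, -5778/397)
5. C_x = -7111/397  [ED ∥ CA ∩ DA ∥ EC]
6. C_y = -5778/397  [ED ∥ CA ∩ DA ∥ EC]
   → C = (-7111/397, -5778/397)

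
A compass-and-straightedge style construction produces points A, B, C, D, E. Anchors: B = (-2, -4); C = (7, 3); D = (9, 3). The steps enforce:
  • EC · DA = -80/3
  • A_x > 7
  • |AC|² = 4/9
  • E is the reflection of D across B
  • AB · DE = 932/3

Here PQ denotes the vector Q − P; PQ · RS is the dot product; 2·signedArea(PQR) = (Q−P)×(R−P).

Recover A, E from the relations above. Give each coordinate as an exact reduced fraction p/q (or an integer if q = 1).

1. E_x = -13  [E is the reflection of D across B]
2. E_y = -11  [E is the reflection of D across B]
   → E = (-13, -11)
3. A_x = 23/3  [AB · DE = 932/3 ∩ EC · DA = -80/3]
4. A_y = 3  [AB · DE = 932/3 ∩ EC · DA = -80/3]
   → A = (23/3, 3)

A = (23/3, 3)
E = (-13, -11)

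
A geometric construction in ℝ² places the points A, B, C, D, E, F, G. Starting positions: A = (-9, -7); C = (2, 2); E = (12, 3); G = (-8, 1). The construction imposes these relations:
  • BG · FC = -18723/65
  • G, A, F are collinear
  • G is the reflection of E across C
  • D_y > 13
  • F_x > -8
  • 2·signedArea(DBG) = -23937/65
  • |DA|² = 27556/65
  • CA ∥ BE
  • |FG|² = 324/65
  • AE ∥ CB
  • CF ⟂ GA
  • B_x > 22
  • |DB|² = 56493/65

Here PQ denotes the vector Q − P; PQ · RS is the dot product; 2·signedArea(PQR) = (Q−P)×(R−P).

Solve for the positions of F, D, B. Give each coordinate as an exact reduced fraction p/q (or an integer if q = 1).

B = (23, 12)
D = (-419/65, 873/65)
F = (-502/65, 209/65)

1. F_x = -502/65  [G, A, F are collinear ∩ CF ⟂ GA]
2. F_y = 209/65  [G, A, F are collinear ∩ CF ⟂ GA]
   → F = (-502/65, 209/65)
3. B_x = 23  [CA ∥ BE ∩ AE ∥ CB]
4. B_y = 12  [CA ∥ BE ∩ AE ∥ CB]
   → B = (23, 12)
5. D_x = -419/65  [line 11·x + -31·y + 31672/65 = 0 ∩ |DA|² = 27556/65]
6. D_y = 873/65  [line 11·x + -31·y + 31672/65 = 0 ∩ |DA|² = 27556/65]
   → D = (-419/65, 873/65)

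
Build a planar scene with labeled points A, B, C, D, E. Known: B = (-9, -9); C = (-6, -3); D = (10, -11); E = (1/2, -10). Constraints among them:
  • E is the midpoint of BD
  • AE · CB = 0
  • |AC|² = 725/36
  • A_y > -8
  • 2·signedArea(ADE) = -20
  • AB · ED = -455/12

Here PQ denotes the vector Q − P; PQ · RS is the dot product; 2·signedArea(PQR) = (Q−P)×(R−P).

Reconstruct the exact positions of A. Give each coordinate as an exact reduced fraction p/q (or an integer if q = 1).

A = (-29/6, -22/3)

1. A_x = -29/6  [AE · CB = 0 ∩ 2·signedArea(ADE) = -20]
2. A_y = -22/3  [AE · CB = 0 ∩ 2·signedArea(ADE) = -20]
   → A = (-29/6, -22/3)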